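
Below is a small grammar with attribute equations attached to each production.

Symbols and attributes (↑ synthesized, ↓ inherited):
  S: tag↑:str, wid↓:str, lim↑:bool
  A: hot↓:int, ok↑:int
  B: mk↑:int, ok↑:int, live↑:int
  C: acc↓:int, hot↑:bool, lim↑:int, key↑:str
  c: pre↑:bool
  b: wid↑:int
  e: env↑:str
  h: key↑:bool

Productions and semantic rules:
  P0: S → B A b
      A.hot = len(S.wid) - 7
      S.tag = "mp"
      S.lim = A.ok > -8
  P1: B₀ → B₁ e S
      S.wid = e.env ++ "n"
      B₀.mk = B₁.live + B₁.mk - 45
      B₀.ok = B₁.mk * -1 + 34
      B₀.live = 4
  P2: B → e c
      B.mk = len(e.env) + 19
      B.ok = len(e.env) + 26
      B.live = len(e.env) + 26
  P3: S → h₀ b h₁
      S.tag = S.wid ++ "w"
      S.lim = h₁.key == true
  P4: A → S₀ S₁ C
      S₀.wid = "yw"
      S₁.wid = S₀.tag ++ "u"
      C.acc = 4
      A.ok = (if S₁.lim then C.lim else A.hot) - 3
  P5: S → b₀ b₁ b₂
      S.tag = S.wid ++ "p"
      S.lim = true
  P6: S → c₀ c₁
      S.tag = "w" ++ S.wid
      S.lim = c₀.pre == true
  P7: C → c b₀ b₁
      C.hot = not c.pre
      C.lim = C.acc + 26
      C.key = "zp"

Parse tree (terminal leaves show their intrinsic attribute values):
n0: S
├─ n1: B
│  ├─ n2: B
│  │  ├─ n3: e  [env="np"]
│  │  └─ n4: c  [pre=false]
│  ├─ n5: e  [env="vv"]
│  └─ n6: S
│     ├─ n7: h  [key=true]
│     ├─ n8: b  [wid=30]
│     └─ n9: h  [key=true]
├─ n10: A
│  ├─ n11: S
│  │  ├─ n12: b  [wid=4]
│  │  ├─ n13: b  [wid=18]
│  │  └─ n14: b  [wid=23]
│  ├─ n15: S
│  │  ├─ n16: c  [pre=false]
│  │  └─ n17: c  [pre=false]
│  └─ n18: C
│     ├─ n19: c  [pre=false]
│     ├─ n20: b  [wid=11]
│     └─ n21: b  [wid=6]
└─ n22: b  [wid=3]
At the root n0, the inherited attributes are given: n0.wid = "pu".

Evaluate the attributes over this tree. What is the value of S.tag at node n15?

1. n0.wid = "pu"  [given at root]
2. n3.env = "np"  [terminal]
3. n4.pre = false  [terminal]
4. n2.mk = 21  [len(e.env) + 19]
5. n2.ok = 28  [len(e.env) + 26]
6. n2.live = 28  [len(e.env) + 26]
7. n5.env = "vv"  [terminal]
8. n6.wid = "vvn"  [e.env ++ "n"]
9. n7.key = true  [terminal]
10. n8.wid = 30  [terminal]
11. n9.key = true  [terminal]
12. n6.tag = "vvnw"  [S.wid ++ "w"]
13. n6.lim = true  [h₁.key == true]
14. n1.mk = 4  [B₁.live + B₁.mk - 45]
15. n1.ok = 13  [B₁.mk * -1 + 34]
16. n1.live = 4  [4]
17. n10.hot = -5  [len(S.wid) - 7]
18. n11.wid = "yw"  ["yw"]
19. n12.wid = 4  [terminal]
20. n13.wid = 18  [terminal]
21. n14.wid = 23  [terminal]
22. n11.tag = "ywp"  [S.wid ++ "p"]
23. n11.lim = true  [true]
24. n15.wid = "ywpu"  [S₀.tag ++ "u"]
25. n16.pre = false  [terminal]
26. n17.pre = false  [terminal]
27. n15.tag = "wywpu"  ["w" ++ S.wid]
28. n15.lim = false  [c₀.pre == true]
29. n18.acc = 4  [4]
30. n19.pre = false  [terminal]
31. n20.wid = 11  [terminal]
32. n21.wid = 6  [terminal]
33. n18.hot = true  [not c.pre]
34. n18.lim = 30  [C.acc + 26]
35. n18.key = "zp"  ["zp"]
36. n10.ok = -8  [(if S₁.lim then C.lim else A.hot) - 3]
37. n22.wid = 3  [terminal]
38. n0.tag = "mp"  ["mp"]
39. n0.lim = false  [A.ok > -8]

"wywpu"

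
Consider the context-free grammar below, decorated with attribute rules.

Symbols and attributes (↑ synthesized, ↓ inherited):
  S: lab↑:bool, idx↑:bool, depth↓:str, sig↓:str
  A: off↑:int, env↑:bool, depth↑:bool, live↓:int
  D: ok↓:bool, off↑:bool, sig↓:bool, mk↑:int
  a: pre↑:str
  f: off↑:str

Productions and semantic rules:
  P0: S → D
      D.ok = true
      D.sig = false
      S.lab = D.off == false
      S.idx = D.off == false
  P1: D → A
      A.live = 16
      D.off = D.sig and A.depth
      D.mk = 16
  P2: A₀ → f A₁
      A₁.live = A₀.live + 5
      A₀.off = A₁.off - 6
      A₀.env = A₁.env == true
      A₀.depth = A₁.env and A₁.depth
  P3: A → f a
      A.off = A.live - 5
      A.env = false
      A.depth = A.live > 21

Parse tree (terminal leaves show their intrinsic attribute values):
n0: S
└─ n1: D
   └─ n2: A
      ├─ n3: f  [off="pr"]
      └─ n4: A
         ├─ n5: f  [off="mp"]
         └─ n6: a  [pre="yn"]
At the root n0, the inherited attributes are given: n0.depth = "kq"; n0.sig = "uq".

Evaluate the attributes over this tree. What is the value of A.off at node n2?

10

1. n0.depth = "kq"  [given at root]
2. n0.sig = "uq"  [given at root]
3. n1.ok = true  [true]
4. n1.sig = false  [false]
5. n2.live = 16  [16]
6. n3.off = "pr"  [terminal]
7. n4.live = 21  [A₀.live + 5]
8. n5.off = "mp"  [terminal]
9. n6.pre = "yn"  [terminal]
10. n4.off = 16  [A.live - 5]
11. n4.env = false  [false]
12. n4.depth = false  [A.live > 21]
13. n2.off = 10  [A₁.off - 6]
14. n2.env = false  [A₁.env == true]
15. n2.depth = false  [A₁.env and A₁.depth]
16. n1.off = false  [D.sig and A.depth]
17. n1.mk = 16  [16]
18. n0.lab = true  [D.off == false]
19. n0.idx = true  [D.off == false]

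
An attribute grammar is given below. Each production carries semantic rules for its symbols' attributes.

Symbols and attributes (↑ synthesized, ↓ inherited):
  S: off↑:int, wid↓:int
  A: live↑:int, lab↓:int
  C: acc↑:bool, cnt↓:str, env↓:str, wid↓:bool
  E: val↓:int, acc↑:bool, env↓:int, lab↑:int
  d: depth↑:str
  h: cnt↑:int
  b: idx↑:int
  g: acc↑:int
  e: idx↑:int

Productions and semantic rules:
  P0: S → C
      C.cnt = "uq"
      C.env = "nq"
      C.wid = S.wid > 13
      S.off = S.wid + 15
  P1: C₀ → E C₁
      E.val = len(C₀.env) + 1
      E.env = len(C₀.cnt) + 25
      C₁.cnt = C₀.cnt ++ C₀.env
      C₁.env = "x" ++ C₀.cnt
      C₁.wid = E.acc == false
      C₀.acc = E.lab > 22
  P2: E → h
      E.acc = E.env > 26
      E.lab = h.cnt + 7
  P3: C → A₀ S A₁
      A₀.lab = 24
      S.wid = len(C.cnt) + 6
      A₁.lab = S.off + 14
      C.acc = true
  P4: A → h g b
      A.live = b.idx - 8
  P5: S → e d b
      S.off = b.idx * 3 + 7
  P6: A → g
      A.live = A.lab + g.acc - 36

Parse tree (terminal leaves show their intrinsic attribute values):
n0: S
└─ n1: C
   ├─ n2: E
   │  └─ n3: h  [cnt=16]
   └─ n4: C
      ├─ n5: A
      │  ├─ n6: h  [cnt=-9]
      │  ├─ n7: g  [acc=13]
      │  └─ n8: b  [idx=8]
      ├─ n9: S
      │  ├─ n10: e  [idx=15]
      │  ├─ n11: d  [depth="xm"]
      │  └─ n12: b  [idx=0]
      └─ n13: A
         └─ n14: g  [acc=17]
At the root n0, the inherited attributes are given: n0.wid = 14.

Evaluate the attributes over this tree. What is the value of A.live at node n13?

2

1. n0.wid = 14  [given at root]
2. n1.cnt = "uq"  ["uq"]
3. n1.env = "nq"  ["nq"]
4. n1.wid = true  [S.wid > 13]
5. n2.val = 3  [len(C₀.env) + 1]
6. n2.env = 27  [len(C₀.cnt) + 25]
7. n3.cnt = 16  [terminal]
8. n2.acc = true  [E.env > 26]
9. n2.lab = 23  [h.cnt + 7]
10. n4.cnt = "uqnq"  [C₀.cnt ++ C₀.env]
11. n4.env = "xuq"  ["x" ++ C₀.cnt]
12. n4.wid = false  [E.acc == false]
13. n5.lab = 24  [24]
14. n6.cnt = -9  [terminal]
15. n7.acc = 13  [terminal]
16. n8.idx = 8  [terminal]
17. n5.live = 0  [b.idx - 8]
18. n9.wid = 10  [len(C.cnt) + 6]
19. n10.idx = 15  [terminal]
20. n11.depth = "xm"  [terminal]
21. n12.idx = 0  [terminal]
22. n9.off = 7  [b.idx * 3 + 7]
23. n13.lab = 21  [S.off + 14]
24. n14.acc = 17  [terminal]
25. n13.live = 2  [A.lab + g.acc - 36]
26. n4.acc = true  [true]
27. n1.acc = true  [E.lab > 22]
28. n0.off = 29  [S.wid + 15]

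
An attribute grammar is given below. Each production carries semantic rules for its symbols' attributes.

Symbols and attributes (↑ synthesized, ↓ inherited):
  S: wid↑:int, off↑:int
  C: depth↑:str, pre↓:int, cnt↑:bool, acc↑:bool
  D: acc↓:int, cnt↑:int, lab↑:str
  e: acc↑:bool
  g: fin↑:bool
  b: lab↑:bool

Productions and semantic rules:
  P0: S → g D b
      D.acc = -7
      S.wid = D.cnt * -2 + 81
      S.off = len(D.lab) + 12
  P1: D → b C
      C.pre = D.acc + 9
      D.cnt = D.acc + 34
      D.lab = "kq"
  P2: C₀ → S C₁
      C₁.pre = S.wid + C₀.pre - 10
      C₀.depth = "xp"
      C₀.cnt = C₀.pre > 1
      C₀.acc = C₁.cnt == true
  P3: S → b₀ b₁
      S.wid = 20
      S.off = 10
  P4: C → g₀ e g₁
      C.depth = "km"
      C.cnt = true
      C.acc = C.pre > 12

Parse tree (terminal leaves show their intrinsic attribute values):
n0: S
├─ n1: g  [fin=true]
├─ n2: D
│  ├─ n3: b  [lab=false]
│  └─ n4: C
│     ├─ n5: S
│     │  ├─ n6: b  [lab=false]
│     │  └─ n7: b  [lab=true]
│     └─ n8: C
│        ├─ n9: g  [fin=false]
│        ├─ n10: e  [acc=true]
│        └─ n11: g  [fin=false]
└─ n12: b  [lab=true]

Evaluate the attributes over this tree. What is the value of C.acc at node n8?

false

1. n1.fin = true  [terminal]
2. n2.acc = -7  [-7]
3. n3.lab = false  [terminal]
4. n4.pre = 2  [D.acc + 9]
5. n6.lab = false  [terminal]
6. n7.lab = true  [terminal]
7. n5.wid = 20  [20]
8. n5.off = 10  [10]
9. n8.pre = 12  [S.wid + C₀.pre - 10]
10. n9.fin = false  [terminal]
11. n10.acc = true  [terminal]
12. n11.fin = false  [terminal]
13. n8.depth = "km"  ["km"]
14. n8.cnt = true  [true]
15. n8.acc = false  [C.pre > 12]
16. n4.depth = "xp"  ["xp"]
17. n4.cnt = true  [C₀.pre > 1]
18. n4.acc = true  [C₁.cnt == true]
19. n2.cnt = 27  [D.acc + 34]
20. n2.lab = "kq"  ["kq"]
21. n12.lab = true  [terminal]
22. n0.wid = 27  [D.cnt * -2 + 81]
23. n0.off = 14  [len(D.lab) + 12]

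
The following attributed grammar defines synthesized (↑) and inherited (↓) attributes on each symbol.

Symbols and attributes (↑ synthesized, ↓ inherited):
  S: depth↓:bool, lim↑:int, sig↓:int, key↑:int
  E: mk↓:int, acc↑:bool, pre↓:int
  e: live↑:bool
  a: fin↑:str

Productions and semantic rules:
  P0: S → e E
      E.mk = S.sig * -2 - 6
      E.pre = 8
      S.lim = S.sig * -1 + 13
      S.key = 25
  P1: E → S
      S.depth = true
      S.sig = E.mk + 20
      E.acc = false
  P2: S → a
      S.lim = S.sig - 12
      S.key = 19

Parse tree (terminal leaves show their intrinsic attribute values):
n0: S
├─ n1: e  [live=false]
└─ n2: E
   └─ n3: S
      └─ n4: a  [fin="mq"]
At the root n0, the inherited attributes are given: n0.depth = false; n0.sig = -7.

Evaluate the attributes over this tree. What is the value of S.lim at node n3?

16

1. n0.depth = false  [given at root]
2. n0.sig = -7  [given at root]
3. n1.live = false  [terminal]
4. n2.mk = 8  [S.sig * -2 - 6]
5. n2.pre = 8  [8]
6. n3.depth = true  [true]
7. n3.sig = 28  [E.mk + 20]
8. n4.fin = "mq"  [terminal]
9. n3.lim = 16  [S.sig - 12]
10. n3.key = 19  [19]
11. n2.acc = false  [false]
12. n0.lim = 20  [S.sig * -1 + 13]
13. n0.key = 25  [25]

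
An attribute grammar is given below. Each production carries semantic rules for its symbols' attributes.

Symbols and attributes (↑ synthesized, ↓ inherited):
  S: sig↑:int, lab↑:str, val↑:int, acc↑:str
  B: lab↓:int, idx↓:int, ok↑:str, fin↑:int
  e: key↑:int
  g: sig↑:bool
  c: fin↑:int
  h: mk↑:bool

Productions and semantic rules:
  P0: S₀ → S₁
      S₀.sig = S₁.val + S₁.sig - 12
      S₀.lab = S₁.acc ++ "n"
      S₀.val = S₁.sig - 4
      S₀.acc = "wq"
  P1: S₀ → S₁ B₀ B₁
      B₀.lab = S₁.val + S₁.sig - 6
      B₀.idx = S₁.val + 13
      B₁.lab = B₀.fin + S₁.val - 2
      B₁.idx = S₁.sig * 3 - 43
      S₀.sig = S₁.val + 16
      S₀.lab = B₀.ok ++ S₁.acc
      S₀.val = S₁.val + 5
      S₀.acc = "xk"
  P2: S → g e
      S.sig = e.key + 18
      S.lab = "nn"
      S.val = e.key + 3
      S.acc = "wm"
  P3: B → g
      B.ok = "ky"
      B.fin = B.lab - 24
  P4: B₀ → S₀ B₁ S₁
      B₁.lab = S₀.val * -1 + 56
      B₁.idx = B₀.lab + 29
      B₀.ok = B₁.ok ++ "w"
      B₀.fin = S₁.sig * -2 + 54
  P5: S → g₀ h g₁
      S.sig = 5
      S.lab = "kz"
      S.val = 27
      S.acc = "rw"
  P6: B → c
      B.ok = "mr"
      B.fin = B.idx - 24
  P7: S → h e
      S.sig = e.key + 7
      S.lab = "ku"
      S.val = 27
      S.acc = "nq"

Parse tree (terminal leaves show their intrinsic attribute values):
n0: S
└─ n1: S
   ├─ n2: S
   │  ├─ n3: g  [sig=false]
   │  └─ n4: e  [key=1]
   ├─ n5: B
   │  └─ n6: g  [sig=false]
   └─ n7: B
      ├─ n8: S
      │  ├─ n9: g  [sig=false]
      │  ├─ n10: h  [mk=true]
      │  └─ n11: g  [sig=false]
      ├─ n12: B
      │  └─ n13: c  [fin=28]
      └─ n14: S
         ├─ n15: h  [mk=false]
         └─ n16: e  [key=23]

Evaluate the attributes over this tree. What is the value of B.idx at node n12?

1. n3.sig = false  [terminal]
2. n4.key = 1  [terminal]
3. n2.sig = 19  [e.key + 18]
4. n2.lab = "nn"  ["nn"]
5. n2.val = 4  [e.key + 3]
6. n2.acc = "wm"  ["wm"]
7. n5.lab = 17  [S₁.val + S₁.sig - 6]
8. n5.idx = 17  [S₁.val + 13]
9. n6.sig = false  [terminal]
10. n5.ok = "ky"  ["ky"]
11. n5.fin = -7  [B.lab - 24]
12. n7.lab = -5  [B₀.fin + S₁.val - 2]
13. n7.idx = 14  [S₁.sig * 3 - 43]
14. n9.sig = false  [terminal]
15. n10.mk = true  [terminal]
16. n11.sig = false  [terminal]
17. n8.sig = 5  [5]
18. n8.lab = "kz"  ["kz"]
19. n8.val = 27  [27]
20. n8.acc = "rw"  ["rw"]
21. n12.lab = 29  [S₀.val * -1 + 56]
22. n12.idx = 24  [B₀.lab + 29]
23. n13.fin = 28  [terminal]
24. n12.ok = "mr"  ["mr"]
25. n12.fin = 0  [B.idx - 24]
26. n15.mk = false  [terminal]
27. n16.key = 23  [terminal]
28. n14.sig = 30  [e.key + 7]
29. n14.lab = "ku"  ["ku"]
30. n14.val = 27  [27]
31. n14.acc = "nq"  ["nq"]
32. n7.ok = "mrw"  [B₁.ok ++ "w"]
33. n7.fin = -6  [S₁.sig * -2 + 54]
34. n1.sig = 20  [S₁.val + 16]
35. n1.lab = "kywm"  [B₀.ok ++ S₁.acc]
36. n1.val = 9  [S₁.val + 5]
37. n1.acc = "xk"  ["xk"]
38. n0.sig = 17  [S₁.val + S₁.sig - 12]
39. n0.lab = "xkn"  [S₁.acc ++ "n"]
40. n0.val = 16  [S₁.sig - 4]
41. n0.acc = "wq"  ["wq"]

24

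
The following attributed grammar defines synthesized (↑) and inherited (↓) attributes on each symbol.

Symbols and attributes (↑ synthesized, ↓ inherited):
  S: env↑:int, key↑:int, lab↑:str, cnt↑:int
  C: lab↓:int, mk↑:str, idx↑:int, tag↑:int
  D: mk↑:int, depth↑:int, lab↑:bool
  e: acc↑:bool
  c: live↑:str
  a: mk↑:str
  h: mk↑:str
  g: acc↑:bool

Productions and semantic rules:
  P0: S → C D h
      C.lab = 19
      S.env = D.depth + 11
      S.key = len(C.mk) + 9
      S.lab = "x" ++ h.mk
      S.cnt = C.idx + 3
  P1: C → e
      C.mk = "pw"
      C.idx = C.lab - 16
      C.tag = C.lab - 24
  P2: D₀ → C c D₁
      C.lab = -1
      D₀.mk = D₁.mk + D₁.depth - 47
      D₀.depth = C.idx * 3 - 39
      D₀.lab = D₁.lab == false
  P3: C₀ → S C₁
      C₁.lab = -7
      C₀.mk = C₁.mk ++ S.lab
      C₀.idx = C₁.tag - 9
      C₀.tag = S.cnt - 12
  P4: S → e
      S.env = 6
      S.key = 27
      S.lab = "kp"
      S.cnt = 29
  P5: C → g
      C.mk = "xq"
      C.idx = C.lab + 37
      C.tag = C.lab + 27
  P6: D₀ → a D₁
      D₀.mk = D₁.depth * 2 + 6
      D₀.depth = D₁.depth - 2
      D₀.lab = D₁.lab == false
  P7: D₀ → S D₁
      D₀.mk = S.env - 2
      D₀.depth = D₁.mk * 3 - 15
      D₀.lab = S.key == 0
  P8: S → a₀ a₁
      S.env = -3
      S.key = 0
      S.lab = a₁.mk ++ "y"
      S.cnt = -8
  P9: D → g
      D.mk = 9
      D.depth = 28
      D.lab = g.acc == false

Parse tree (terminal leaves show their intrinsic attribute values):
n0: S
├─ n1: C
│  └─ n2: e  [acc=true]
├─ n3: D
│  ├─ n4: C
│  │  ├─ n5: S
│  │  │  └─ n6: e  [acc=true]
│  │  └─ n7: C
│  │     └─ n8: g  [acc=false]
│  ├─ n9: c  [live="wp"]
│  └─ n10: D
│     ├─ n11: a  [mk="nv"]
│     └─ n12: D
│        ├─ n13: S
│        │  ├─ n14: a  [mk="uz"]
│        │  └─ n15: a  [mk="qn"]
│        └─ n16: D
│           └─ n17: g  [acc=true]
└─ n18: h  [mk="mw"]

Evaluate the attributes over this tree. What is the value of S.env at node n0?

5

1. n1.lab = 19  [19]
2. n2.acc = true  [terminal]
3. n1.mk = "pw"  ["pw"]
4. n1.idx = 3  [C.lab - 16]
5. n1.tag = -5  [C.lab - 24]
6. n4.lab = -1  [-1]
7. n6.acc = true  [terminal]
8. n5.env = 6  [6]
9. n5.key = 27  [27]
10. n5.lab = "kp"  ["kp"]
11. n5.cnt = 29  [29]
12. n7.lab = -7  [-7]
13. n8.acc = false  [terminal]
14. n7.mk = "xq"  ["xq"]
15. n7.idx = 30  [C.lab + 37]
16. n7.tag = 20  [C.lab + 27]
17. n4.mk = "xqkp"  [C₁.mk ++ S.lab]
18. n4.idx = 11  [C₁.tag - 9]
19. n4.tag = 17  [S.cnt - 12]
20. n9.live = "wp"  [terminal]
21. n11.mk = "nv"  [terminal]
22. n14.mk = "uz"  [terminal]
23. n15.mk = "qn"  [terminal]
24. n13.env = -3  [-3]
25. n13.key = 0  [0]
26. n13.lab = "qny"  [a₁.mk ++ "y"]
27. n13.cnt = -8  [-8]
28. n17.acc = true  [terminal]
29. n16.mk = 9  [9]
30. n16.depth = 28  [28]
31. n16.lab = false  [g.acc == false]
32. n12.mk = -5  [S.env - 2]
33. n12.depth = 12  [D₁.mk * 3 - 15]
34. n12.lab = true  [S.key == 0]
35. n10.mk = 30  [D₁.depth * 2 + 6]
36. n10.depth = 10  [D₁.depth - 2]
37. n10.lab = false  [D₁.lab == false]
38. n3.mk = -7  [D₁.mk + D₁.depth - 47]
39. n3.depth = -6  [C.idx * 3 - 39]
40. n3.lab = true  [D₁.lab == false]
41. n18.mk = "mw"  [terminal]
42. n0.env = 5  [D.depth + 11]
43. n0.key = 11  [len(C.mk) + 9]
44. n0.lab = "xmw"  ["x" ++ h.mk]
45. n0.cnt = 6  [C.idx + 3]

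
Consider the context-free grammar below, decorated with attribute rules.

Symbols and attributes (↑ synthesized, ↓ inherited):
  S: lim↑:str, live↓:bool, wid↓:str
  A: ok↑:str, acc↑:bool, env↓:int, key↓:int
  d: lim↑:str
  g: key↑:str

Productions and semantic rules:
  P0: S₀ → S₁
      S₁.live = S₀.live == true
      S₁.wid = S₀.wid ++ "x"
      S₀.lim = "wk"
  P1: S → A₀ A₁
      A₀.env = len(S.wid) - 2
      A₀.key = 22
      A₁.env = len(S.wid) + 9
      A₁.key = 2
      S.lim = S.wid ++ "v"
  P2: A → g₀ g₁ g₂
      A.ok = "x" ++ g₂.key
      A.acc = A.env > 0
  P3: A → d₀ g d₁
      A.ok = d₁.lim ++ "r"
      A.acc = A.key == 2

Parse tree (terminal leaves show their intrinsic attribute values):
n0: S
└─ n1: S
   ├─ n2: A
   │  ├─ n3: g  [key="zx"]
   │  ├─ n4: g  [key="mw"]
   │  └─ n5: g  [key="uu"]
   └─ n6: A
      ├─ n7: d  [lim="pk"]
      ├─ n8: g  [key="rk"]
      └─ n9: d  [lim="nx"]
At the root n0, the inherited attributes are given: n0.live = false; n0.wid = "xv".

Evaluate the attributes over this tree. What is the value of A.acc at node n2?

1. n0.live = false  [given at root]
2. n0.wid = "xv"  [given at root]
3. n1.live = false  [S₀.live == true]
4. n1.wid = "xvx"  [S₀.wid ++ "x"]
5. n2.env = 1  [len(S.wid) - 2]
6. n2.key = 22  [22]
7. n3.key = "zx"  [terminal]
8. n4.key = "mw"  [terminal]
9. n5.key = "uu"  [terminal]
10. n2.ok = "xuu"  ["x" ++ g₂.key]
11. n2.acc = true  [A.env > 0]
12. n6.env = 12  [len(S.wid) + 9]
13. n6.key = 2  [2]
14. n7.lim = "pk"  [terminal]
15. n8.key = "rk"  [terminal]
16. n9.lim = "nx"  [terminal]
17. n6.ok = "nxr"  [d₁.lim ++ "r"]
18. n6.acc = true  [A.key == 2]
19. n1.lim = "xvxv"  [S.wid ++ "v"]
20. n0.lim = "wk"  ["wk"]

true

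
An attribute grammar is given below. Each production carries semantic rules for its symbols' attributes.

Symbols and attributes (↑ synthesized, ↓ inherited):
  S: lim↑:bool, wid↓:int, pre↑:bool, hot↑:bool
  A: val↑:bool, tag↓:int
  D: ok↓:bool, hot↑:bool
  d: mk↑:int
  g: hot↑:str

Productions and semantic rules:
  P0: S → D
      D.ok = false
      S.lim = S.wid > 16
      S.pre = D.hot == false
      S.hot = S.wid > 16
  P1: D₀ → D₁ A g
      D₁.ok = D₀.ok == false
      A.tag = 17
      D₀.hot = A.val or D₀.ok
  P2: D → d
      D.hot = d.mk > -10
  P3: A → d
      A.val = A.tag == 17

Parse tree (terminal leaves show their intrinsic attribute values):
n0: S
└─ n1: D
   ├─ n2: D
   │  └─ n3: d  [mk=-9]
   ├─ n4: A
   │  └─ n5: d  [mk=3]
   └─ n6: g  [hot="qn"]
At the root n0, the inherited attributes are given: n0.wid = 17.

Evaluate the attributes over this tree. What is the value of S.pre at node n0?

1. n0.wid = 17  [given at root]
2. n1.ok = false  [false]
3. n2.ok = true  [D₀.ok == false]
4. n3.mk = -9  [terminal]
5. n2.hot = true  [d.mk > -10]
6. n4.tag = 17  [17]
7. n5.mk = 3  [terminal]
8. n4.val = true  [A.tag == 17]
9. n6.hot = "qn"  [terminal]
10. n1.hot = true  [A.val or D₀.ok]
11. n0.lim = true  [S.wid > 16]
12. n0.pre = false  [D.hot == false]
13. n0.hot = true  [S.wid > 16]

false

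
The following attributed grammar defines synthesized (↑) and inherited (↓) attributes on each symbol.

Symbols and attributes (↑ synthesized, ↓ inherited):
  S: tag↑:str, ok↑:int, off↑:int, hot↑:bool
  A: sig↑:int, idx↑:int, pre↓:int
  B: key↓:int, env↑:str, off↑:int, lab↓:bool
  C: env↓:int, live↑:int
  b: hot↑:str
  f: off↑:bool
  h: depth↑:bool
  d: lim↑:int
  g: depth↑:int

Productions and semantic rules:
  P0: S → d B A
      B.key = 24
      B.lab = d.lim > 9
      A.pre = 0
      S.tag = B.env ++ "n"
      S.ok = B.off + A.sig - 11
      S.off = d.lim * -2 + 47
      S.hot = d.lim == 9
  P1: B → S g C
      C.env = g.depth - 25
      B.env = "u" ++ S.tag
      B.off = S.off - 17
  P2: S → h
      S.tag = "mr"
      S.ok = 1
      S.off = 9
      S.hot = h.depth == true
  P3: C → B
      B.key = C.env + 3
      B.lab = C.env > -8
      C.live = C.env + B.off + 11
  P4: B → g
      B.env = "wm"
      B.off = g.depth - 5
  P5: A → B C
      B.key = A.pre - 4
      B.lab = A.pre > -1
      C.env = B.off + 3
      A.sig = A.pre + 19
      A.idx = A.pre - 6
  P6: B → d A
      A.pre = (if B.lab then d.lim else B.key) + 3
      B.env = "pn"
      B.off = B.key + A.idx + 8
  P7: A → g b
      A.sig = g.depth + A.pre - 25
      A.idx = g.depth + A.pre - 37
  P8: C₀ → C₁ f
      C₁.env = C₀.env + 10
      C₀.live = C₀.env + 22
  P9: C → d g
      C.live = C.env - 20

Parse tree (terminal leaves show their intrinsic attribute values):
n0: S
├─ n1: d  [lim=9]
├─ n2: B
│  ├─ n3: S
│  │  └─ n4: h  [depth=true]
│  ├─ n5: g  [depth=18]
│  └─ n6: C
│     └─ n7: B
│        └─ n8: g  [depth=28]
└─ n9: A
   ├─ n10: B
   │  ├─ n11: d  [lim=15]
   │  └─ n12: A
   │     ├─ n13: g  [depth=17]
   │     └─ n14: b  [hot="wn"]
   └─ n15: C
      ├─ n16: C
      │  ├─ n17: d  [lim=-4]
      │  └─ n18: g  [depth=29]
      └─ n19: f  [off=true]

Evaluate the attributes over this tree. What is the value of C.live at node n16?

-5

1. n1.lim = 9  [terminal]
2. n2.key = 24  [24]
3. n2.lab = false  [d.lim > 9]
4. n4.depth = true  [terminal]
5. n3.tag = "mr"  ["mr"]
6. n3.ok = 1  [1]
7. n3.off = 9  [9]
8. n3.hot = true  [h.depth == true]
9. n5.depth = 18  [terminal]
10. n6.env = -7  [g.depth - 25]
11. n7.key = -4  [C.env + 3]
12. n7.lab = true  [C.env > -8]
13. n8.depth = 28  [terminal]
14. n7.env = "wm"  ["wm"]
15. n7.off = 23  [g.depth - 5]
16. n6.live = 27  [C.env + B.off + 11]
17. n2.env = "umr"  ["u" ++ S.tag]
18. n2.off = -8  [S.off - 17]
19. n9.pre = 0  [0]
20. n10.key = -4  [A.pre - 4]
21. n10.lab = true  [A.pre > -1]
22. n11.lim = 15  [terminal]
23. n12.pre = 18  [(if B.lab then d.lim else B.key) + 3]
24. n13.depth = 17  [terminal]
25. n14.hot = "wn"  [terminal]
26. n12.sig = 10  [g.depth + A.pre - 25]
27. n12.idx = -2  [g.depth + A.pre - 37]
28. n10.env = "pn"  ["pn"]
29. n10.off = 2  [B.key + A.idx + 8]
30. n15.env = 5  [B.off + 3]
31. n16.env = 15  [C₀.env + 10]
32. n17.lim = -4  [terminal]
33. n18.depth = 29  [terminal]
34. n16.live = -5  [C.env - 20]
35. n19.off = true  [terminal]
36. n15.live = 27  [C₀.env + 22]
37. n9.sig = 19  [A.pre + 19]
38. n9.idx = -6  [A.pre - 6]
39. n0.tag = "umrn"  [B.env ++ "n"]
40. n0.ok = 0  [B.off + A.sig - 11]
41. n0.off = 29  [d.lim * -2 + 47]
42. n0.hot = true  [d.lim == 9]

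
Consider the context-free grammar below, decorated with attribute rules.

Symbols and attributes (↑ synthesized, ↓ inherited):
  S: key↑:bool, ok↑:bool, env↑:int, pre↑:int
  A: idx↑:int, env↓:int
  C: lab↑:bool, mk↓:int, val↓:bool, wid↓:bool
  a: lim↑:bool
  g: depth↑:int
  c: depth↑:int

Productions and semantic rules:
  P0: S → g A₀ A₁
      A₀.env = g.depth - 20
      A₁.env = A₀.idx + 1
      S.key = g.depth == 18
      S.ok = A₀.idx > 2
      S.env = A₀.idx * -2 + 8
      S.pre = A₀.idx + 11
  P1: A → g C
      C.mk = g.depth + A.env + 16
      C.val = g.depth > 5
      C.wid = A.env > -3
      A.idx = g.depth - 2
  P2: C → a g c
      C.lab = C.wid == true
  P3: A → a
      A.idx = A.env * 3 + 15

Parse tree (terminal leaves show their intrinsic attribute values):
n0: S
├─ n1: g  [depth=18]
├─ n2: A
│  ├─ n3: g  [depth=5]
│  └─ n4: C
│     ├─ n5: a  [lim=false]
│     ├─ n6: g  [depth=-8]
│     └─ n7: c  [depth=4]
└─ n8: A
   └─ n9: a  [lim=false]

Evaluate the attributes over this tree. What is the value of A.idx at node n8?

1. n1.depth = 18  [terminal]
2. n2.env = -2  [g.depth - 20]
3. n3.depth = 5  [terminal]
4. n4.mk = 19  [g.depth + A.env + 16]
5. n4.val = false  [g.depth > 5]
6. n4.wid = true  [A.env > -3]
7. n5.lim = false  [terminal]
8. n6.depth = -8  [terminal]
9. n7.depth = 4  [terminal]
10. n4.lab = true  [C.wid == true]
11. n2.idx = 3  [g.depth - 2]
12. n8.env = 4  [A₀.idx + 1]
13. n9.lim = false  [terminal]
14. n8.idx = 27  [A.env * 3 + 15]
15. n0.key = true  [g.depth == 18]
16. n0.ok = true  [A₀.idx > 2]
17. n0.env = 2  [A₀.idx * -2 + 8]
18. n0.pre = 14  [A₀.idx + 11]

27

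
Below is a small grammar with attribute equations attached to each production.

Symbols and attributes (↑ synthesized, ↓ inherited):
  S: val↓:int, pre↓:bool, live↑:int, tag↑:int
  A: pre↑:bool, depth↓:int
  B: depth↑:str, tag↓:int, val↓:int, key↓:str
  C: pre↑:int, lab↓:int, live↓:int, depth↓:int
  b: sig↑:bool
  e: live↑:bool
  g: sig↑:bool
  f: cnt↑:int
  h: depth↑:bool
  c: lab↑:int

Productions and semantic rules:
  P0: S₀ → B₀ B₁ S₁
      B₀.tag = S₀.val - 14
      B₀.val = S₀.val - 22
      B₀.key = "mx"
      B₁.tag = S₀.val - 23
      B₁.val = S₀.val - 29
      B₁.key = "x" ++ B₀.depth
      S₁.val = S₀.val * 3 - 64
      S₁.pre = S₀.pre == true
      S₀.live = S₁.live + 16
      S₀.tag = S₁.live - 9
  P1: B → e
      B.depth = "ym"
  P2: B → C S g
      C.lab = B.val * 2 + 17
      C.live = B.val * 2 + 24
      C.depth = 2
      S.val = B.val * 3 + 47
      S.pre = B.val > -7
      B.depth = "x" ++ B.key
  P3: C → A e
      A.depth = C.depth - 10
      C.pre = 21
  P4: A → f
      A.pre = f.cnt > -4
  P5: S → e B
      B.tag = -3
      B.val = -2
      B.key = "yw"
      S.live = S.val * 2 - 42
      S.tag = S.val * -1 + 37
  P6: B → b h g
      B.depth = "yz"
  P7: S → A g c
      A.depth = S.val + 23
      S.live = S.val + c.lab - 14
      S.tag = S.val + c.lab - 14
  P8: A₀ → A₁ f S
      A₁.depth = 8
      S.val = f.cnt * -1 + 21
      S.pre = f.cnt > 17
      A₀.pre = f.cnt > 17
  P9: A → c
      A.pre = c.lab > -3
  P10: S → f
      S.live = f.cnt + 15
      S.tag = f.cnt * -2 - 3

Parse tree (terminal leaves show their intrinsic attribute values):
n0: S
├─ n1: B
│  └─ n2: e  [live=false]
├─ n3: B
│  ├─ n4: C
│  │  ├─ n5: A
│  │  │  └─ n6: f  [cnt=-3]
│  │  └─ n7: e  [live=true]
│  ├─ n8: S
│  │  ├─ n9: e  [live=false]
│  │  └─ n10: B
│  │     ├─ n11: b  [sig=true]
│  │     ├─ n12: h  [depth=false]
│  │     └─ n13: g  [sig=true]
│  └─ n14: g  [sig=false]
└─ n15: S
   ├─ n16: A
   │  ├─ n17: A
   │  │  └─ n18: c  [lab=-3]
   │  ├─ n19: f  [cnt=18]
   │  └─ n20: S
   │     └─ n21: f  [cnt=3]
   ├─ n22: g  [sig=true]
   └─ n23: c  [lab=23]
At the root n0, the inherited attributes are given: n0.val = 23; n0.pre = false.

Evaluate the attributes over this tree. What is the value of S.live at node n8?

16

1. n0.val = 23  [given at root]
2. n0.pre = false  [given at root]
3. n1.tag = 9  [S₀.val - 14]
4. n1.val = 1  [S₀.val - 22]
5. n1.key = "mx"  ["mx"]
6. n2.live = false  [terminal]
7. n1.depth = "ym"  ["ym"]
8. n3.tag = 0  [S₀.val - 23]
9. n3.val = -6  [S₀.val - 29]
10. n3.key = "xym"  ["x" ++ B₀.depth]
11. n4.lab = 5  [B.val * 2 + 17]
12. n4.live = 12  [B.val * 2 + 24]
13. n4.depth = 2  [2]
14. n5.depth = -8  [C.depth - 10]
15. n6.cnt = -3  [terminal]
16. n5.pre = true  [f.cnt > -4]
17. n7.live = true  [terminal]
18. n4.pre = 21  [21]
19. n8.val = 29  [B.val * 3 + 47]
20. n8.pre = true  [B.val > -7]
21. n9.live = false  [terminal]
22. n10.tag = -3  [-3]
23. n10.val = -2  [-2]
24. n10.key = "yw"  ["yw"]
25. n11.sig = true  [terminal]
26. n12.depth = false  [terminal]
27. n13.sig = true  [terminal]
28. n10.depth = "yz"  ["yz"]
29. n8.live = 16  [S.val * 2 - 42]
30. n8.tag = 8  [S.val * -1 + 37]
31. n14.sig = false  [terminal]
32. n3.depth = "xxym"  ["x" ++ B.key]
33. n15.val = 5  [S₀.val * 3 - 64]
34. n15.pre = false  [S₀.pre == true]
35. n16.depth = 28  [S.val + 23]
36. n17.depth = 8  [8]
37. n18.lab = -3  [terminal]
38. n17.pre = false  [c.lab > -3]
39. n19.cnt = 18  [terminal]
40. n20.val = 3  [f.cnt * -1 + 21]
41. n20.pre = true  [f.cnt > 17]
42. n21.cnt = 3  [terminal]
43. n20.live = 18  [f.cnt + 15]
44. n20.tag = -9  [f.cnt * -2 - 3]
45. n16.pre = true  [f.cnt > 17]
46. n22.sig = true  [terminal]
47. n23.lab = 23  [terminal]
48. n15.live = 14  [S.val + c.lab - 14]
49. n15.tag = 14  [S.val + c.lab - 14]
50. n0.live = 30  [S₁.live + 16]
51. n0.tag = 5  [S₁.live - 9]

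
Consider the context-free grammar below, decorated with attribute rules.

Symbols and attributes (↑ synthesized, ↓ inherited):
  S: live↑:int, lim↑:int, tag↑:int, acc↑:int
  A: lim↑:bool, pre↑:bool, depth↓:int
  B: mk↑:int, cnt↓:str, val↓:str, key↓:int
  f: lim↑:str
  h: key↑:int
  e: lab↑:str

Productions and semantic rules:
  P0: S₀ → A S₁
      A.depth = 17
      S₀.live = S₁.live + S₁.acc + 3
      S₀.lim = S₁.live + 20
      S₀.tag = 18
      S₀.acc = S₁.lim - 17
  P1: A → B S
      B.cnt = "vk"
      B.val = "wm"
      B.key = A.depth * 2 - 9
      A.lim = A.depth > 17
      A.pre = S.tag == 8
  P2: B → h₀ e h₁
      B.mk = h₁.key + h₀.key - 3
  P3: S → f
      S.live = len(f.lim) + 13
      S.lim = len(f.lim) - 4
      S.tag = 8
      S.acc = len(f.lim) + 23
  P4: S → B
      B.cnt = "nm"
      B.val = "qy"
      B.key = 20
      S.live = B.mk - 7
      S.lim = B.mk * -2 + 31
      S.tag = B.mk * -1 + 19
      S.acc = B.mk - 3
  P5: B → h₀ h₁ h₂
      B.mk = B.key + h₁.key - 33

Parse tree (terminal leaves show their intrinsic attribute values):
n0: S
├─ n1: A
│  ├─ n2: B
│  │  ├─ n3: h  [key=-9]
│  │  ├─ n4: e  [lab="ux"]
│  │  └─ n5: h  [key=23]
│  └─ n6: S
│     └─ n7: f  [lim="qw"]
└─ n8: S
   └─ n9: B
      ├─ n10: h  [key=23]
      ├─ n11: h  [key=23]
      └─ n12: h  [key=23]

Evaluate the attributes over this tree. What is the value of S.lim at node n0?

23

1. n1.depth = 17  [17]
2. n2.cnt = "vk"  ["vk"]
3. n2.val = "wm"  ["wm"]
4. n2.key = 25  [A.depth * 2 - 9]
5. n3.key = -9  [terminal]
6. n4.lab = "ux"  [terminal]
7. n5.key = 23  [terminal]
8. n2.mk = 11  [h₁.key + h₀.key - 3]
9. n7.lim = "qw"  [terminal]
10. n6.live = 15  [len(f.lim) + 13]
11. n6.lim = -2  [len(f.lim) - 4]
12. n6.tag = 8  [8]
13. n6.acc = 25  [len(f.lim) + 23]
14. n1.lim = false  [A.depth > 17]
15. n1.pre = true  [S.tag == 8]
16. n9.cnt = "nm"  ["nm"]
17. n9.val = "qy"  ["qy"]
18. n9.key = 20  [20]
19. n10.key = 23  [terminal]
20. n11.key = 23  [terminal]
21. n12.key = 23  [terminal]
22. n9.mk = 10  [B.key + h₁.key - 33]
23. n8.live = 3  [B.mk - 7]
24. n8.lim = 11  [B.mk * -2 + 31]
25. n8.tag = 9  [B.mk * -1 + 19]
26. n8.acc = 7  [B.mk - 3]
27. n0.live = 13  [S₁.live + S₁.acc + 3]
28. n0.lim = 23  [S₁.live + 20]
29. n0.tag = 18  [18]
30. n0.acc = -6  [S₁.lim - 17]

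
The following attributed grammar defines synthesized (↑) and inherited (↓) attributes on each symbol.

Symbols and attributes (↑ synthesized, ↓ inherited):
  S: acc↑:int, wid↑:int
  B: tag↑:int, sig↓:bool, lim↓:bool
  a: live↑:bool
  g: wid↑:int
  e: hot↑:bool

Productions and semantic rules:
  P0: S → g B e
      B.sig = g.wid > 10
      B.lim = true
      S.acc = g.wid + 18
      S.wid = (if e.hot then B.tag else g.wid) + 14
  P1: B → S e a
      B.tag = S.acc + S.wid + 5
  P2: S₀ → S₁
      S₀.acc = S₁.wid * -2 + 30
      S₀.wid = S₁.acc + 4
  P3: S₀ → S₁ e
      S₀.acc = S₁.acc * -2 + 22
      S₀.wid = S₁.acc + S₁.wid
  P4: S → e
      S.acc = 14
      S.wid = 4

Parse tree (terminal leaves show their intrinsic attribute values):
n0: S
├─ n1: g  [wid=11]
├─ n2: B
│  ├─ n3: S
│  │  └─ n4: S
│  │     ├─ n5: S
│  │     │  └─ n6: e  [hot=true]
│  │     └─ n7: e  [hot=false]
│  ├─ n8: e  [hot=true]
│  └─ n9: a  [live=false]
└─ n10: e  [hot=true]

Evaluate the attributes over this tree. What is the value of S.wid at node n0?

1. n1.wid = 11  [terminal]
2. n2.sig = true  [g.wid > 10]
3. n2.lim = true  [true]
4. n6.hot = true  [terminal]
5. n5.acc = 14  [14]
6. n5.wid = 4  [4]
7. n7.hot = false  [terminal]
8. n4.acc = -6  [S₁.acc * -2 + 22]
9. n4.wid = 18  [S₁.acc + S₁.wid]
10. n3.acc = -6  [S₁.wid * -2 + 30]
11. n3.wid = -2  [S₁.acc + 4]
12. n8.hot = true  [terminal]
13. n9.live = false  [terminal]
14. n2.tag = -3  [S.acc + S.wid + 5]
15. n10.hot = true  [terminal]
16. n0.acc = 29  [g.wid + 18]
17. n0.wid = 11  [(if e.hot then B.tag else g.wid) + 14]

11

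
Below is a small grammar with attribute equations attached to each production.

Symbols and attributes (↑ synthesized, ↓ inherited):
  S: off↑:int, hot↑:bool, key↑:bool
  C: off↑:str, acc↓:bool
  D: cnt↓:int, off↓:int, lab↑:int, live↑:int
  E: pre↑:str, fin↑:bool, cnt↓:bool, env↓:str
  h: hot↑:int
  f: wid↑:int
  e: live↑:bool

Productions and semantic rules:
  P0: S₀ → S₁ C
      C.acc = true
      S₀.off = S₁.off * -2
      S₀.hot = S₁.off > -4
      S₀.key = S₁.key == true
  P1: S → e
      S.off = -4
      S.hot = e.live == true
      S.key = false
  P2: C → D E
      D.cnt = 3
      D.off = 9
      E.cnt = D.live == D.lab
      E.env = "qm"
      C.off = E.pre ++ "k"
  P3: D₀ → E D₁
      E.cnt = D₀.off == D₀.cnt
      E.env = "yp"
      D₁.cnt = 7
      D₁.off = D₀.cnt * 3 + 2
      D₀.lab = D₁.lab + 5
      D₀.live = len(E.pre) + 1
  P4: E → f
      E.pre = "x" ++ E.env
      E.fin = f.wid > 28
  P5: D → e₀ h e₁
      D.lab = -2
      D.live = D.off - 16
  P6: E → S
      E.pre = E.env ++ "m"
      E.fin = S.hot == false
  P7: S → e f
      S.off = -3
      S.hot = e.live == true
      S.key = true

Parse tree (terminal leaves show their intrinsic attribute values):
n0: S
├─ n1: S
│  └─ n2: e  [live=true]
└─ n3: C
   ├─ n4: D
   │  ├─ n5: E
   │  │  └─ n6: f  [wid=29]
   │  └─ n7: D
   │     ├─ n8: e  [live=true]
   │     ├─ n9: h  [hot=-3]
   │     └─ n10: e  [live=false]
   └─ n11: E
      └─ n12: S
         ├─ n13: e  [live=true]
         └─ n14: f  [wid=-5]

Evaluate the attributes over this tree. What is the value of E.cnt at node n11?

1. n2.live = true  [terminal]
2. n1.off = -4  [-4]
3. n1.hot = true  [e.live == true]
4. n1.key = false  [false]
5. n3.acc = true  [true]
6. n4.cnt = 3  [3]
7. n4.off = 9  [9]
8. n5.cnt = false  [D₀.off == D₀.cnt]
9. n5.env = "yp"  ["yp"]
10. n6.wid = 29  [terminal]
11. n5.pre = "xyp"  ["x" ++ E.env]
12. n5.fin = true  [f.wid > 28]
13. n7.cnt = 7  [7]
14. n7.off = 11  [D₀.cnt * 3 + 2]
15. n8.live = true  [terminal]
16. n9.hot = -3  [terminal]
17. n10.live = false  [terminal]
18. n7.lab = -2  [-2]
19. n7.live = -5  [D.off - 16]
20. n4.lab = 3  [D₁.lab + 5]
21. n4.live = 4  [len(E.pre) + 1]
22. n11.cnt = false  [D.live == D.lab]
23. n11.env = "qm"  ["qm"]
24. n13.live = true  [terminal]
25. n14.wid = -5  [terminal]
26. n12.off = -3  [-3]
27. n12.hot = true  [e.live == true]
28. n12.key = true  [true]
29. n11.pre = "qmm"  [E.env ++ "m"]
30. n11.fin = false  [S.hot == false]
31. n3.off = "qmmk"  [E.pre ++ "k"]
32. n0.off = 8  [S₁.off * -2]
33. n0.hot = false  [S₁.off > -4]
34. n0.key = false  [S₁.key == true]

false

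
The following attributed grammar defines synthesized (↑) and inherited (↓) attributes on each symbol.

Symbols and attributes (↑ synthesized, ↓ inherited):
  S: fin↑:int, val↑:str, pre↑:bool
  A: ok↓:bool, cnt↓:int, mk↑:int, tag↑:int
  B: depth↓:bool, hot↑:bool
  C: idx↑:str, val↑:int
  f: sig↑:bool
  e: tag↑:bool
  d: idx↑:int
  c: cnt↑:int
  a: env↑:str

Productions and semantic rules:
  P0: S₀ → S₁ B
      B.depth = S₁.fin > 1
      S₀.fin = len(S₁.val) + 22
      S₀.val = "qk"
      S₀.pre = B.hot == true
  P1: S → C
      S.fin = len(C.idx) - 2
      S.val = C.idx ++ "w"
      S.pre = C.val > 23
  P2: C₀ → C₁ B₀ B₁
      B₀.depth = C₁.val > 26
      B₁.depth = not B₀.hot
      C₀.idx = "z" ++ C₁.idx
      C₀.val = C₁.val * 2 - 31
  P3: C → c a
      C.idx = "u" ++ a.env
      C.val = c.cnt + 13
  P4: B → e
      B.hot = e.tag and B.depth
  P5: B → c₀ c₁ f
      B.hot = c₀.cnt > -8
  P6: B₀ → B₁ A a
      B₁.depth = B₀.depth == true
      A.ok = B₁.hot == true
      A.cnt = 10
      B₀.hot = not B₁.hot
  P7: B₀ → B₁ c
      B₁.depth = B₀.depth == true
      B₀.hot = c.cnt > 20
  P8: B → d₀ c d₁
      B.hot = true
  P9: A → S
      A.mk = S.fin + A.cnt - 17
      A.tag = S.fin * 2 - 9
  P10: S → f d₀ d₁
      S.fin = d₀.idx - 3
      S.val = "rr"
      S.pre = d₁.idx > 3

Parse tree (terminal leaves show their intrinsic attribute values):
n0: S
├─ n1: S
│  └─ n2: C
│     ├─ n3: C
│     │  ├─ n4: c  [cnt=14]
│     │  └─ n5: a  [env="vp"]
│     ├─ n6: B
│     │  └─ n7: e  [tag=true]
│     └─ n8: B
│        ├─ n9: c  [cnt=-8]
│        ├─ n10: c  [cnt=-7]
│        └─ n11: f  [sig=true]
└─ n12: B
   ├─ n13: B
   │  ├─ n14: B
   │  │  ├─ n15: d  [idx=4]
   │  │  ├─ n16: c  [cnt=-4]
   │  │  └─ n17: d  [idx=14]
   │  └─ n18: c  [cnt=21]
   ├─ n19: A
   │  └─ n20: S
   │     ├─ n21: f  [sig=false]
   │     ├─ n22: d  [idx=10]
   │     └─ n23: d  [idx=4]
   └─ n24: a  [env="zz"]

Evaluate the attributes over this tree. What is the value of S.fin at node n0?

1. n4.cnt = 14  [terminal]
2. n5.env = "vp"  [terminal]
3. n3.idx = "uvp"  ["u" ++ a.env]
4. n3.val = 27  [c.cnt + 13]
5. n6.depth = true  [C₁.val > 26]
6. n7.tag = true  [terminal]
7. n6.hot = true  [e.tag and B.depth]
8. n8.depth = false  [not B₀.hot]
9. n9.cnt = -8  [terminal]
10. n10.cnt = -7  [terminal]
11. n11.sig = true  [terminal]
12. n8.hot = false  [c₀.cnt > -8]
13. n2.idx = "zuvp"  ["z" ++ C₁.idx]
14. n2.val = 23  [C₁.val * 2 - 31]
15. n1.fin = 2  [len(C.idx) - 2]
16. n1.val = "zuvpw"  [C.idx ++ "w"]
17. n1.pre = false  [C.val > 23]
18. n12.depth = true  [S₁.fin > 1]
19. n13.depth = true  [B₀.depth == true]
20. n14.depth = true  [B₀.depth == true]
21. n15.idx = 4  [terminal]
22. n16.cnt = -4  [terminal]
23. n17.idx = 14  [terminal]
24. n14.hot = true  [true]
25. n18.cnt = 21  [terminal]
26. n13.hot = true  [c.cnt > 20]
27. n19.ok = true  [B₁.hot == true]
28. n19.cnt = 10  [10]
29. n21.sig = false  [terminal]
30. n22.idx = 10  [terminal]
31. n23.idx = 4  [terminal]
32. n20.fin = 7  [d₀.idx - 3]
33. n20.val = "rr"  ["rr"]
34. n20.pre = true  [d₁.idx > 3]
35. n19.mk = 0  [S.fin + A.cnt - 17]
36. n19.tag = 5  [S.fin * 2 - 9]
37. n24.env = "zz"  [terminal]
38. n12.hot = false  [not B₁.hot]
39. n0.fin = 27  [len(S₁.val) + 22]
40. n0.val = "qk"  ["qk"]
41. n0.pre = false  [B.hot == true]

27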